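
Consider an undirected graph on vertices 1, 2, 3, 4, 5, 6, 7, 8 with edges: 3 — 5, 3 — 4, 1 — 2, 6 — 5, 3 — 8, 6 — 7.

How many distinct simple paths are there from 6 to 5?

1

6–5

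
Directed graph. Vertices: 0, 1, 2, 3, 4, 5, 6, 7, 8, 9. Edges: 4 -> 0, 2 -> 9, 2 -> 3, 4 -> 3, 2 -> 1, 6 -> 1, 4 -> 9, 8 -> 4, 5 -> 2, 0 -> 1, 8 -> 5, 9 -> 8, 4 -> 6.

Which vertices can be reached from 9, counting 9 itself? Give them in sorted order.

Start at 9.
Its neighbours: 8.
Then their neighbours: 4, 5.
Then next layer: 0, 2, 3, 6.
Then next layer: 1.
Nothing further is reachable.

0, 1, 2, 3, 4, 5, 6, 8, 9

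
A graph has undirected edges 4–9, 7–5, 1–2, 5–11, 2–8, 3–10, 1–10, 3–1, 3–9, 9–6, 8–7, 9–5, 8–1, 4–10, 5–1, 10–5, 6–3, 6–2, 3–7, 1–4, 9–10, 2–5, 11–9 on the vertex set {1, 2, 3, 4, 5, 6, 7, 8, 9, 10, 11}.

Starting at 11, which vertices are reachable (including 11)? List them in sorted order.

1, 2, 3, 4, 5, 6, 7, 8, 9, 10, 11

Start at 11.
Its neighbours: 5, 9.
Then their neighbours: 1, 2, 3, 4, 6, 7, 10.
Then next layer: 8.
Every vertex is now reached.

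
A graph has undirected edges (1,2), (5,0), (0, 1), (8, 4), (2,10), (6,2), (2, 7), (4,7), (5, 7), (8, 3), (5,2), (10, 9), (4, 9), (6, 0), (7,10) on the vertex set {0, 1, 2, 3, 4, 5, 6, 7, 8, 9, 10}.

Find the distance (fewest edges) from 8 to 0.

Distance 0: 8.
Distance 1: 3, 4.
Distance 2: 7, 9.
Distance 3: 2, 5, 10.
Distance 4: 0, 1, 6 — contains 0.

4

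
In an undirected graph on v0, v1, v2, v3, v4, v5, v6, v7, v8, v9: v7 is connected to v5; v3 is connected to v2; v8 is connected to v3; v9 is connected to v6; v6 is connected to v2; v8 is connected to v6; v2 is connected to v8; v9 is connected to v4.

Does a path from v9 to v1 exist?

Explore from v9.
Distance 1: reach v4, v6.
Distance 2: reach v2, v8.
Distance 3: reach v3.
The search is exhausted without reaching v1; it lies in a different component.

No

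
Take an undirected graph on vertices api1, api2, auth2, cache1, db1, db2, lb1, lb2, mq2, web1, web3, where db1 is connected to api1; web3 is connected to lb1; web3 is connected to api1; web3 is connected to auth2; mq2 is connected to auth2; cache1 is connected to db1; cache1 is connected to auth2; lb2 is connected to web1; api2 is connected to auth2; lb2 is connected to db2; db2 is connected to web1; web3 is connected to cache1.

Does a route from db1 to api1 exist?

Explore from db1.
Distance 1: reach api1, cache1.
Found api1.

Yes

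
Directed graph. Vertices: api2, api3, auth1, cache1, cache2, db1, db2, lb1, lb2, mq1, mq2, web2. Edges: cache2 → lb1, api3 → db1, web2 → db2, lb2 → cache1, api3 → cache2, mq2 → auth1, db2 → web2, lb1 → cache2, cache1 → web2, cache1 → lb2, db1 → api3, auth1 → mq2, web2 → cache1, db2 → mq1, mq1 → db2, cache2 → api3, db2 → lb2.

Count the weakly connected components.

From api2: component {api2}.
From api3: component {api3, cache2, db1, lb1}.
From auth1: component {auth1, mq2}.
From cache1: component {cache1, db2, lb2, mq1, web2}.
That's 4 components.

4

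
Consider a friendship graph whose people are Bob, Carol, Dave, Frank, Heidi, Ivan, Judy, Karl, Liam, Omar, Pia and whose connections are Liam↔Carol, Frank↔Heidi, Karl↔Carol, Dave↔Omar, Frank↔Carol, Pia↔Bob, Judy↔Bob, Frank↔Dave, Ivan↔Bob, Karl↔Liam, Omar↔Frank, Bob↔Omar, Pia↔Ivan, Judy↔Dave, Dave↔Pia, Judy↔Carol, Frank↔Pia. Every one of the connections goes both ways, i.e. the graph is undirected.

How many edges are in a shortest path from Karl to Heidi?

Distance 0: Karl.
Distance 1: Carol, Liam.
Distance 2: Frank, Judy.
Distance 3: Bob, Dave, Heidi, Omar, Pia — contains Heidi.

3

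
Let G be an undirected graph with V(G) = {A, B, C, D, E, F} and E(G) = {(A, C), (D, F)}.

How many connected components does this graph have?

From A: component {A, C}.
From B: component {B}.
From D: component {D, F}.
From E: component {E}.
That's 4 components.

4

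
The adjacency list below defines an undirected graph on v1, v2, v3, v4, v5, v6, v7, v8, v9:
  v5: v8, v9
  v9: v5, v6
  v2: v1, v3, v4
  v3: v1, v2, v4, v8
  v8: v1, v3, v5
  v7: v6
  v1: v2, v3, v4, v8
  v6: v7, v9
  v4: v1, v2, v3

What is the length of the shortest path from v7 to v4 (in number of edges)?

6

Distance 0: v7.
Distance 1: v6.
Distance 2: v9.
Distance 3: v5.
Distance 4: v8.
Distance 5: v1, v3.
Distance 6: v2, v4 — contains v4.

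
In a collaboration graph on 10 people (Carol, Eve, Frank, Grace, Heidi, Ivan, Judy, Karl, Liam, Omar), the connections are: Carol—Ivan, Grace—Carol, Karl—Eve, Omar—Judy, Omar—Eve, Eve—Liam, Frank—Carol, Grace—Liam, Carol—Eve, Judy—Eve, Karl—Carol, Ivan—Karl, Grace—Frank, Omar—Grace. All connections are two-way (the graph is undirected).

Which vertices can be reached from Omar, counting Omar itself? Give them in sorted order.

Start at Omar.
Its neighbours: Eve, Grace, Judy.
Then their neighbours: Carol, Frank, Karl, Liam.
Then next layer: Ivan.
Nothing further is reachable.

Carol, Eve, Frank, Grace, Ivan, Judy, Karl, Liam, Omar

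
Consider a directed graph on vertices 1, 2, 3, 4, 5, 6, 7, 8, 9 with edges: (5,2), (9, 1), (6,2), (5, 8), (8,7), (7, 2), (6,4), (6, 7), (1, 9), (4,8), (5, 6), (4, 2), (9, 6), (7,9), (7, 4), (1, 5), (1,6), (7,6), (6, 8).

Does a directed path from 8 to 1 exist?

Yes

Explore from 8.
Distance 1: reach 7.
Distance 2: reach 2, 4, 6, 9.
Distance 3: reach 1.
Found 1.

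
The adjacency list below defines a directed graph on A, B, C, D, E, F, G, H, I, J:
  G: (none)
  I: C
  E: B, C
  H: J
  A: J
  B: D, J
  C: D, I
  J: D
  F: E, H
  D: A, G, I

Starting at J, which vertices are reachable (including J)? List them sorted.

A, C, D, G, I, J

Start at J.
Its neighbours: D.
Then their neighbours: A, G, I.
Then next layer: C.
Nothing further is reachable.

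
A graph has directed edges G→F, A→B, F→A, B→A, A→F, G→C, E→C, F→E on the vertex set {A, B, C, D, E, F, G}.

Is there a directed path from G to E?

Yes

Explore from G.
Distance 1: reach C, F.
Distance 2: reach A, E.
Found E.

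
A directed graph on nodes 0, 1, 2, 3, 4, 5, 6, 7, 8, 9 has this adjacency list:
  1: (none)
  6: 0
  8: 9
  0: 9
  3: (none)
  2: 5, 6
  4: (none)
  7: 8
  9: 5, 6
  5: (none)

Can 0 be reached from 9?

Yes

Explore from 9.
Distance 1: reach 5, 6.
Distance 2: reach 0.
Found 0.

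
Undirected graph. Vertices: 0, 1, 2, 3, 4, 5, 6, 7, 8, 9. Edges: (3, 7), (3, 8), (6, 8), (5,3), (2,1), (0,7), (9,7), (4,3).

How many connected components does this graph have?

2

From 0: component {0, 3, 4, 5, 6, 7, 8, 9}.
From 1: component {1, 2}.
That's 2 components.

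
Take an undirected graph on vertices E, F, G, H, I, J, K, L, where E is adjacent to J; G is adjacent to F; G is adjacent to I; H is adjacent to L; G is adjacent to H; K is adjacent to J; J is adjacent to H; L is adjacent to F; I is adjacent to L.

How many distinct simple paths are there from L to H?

L–F–G–H
L–H
L–I–G–H

3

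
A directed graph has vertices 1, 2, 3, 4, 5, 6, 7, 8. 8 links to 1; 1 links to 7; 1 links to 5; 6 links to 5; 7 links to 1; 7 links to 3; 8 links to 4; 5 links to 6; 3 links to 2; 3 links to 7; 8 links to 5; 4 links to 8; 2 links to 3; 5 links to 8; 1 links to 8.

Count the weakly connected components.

1

From 1: component {1, 2, 3, 4, 5, 6, 7, 8}.
That's 1 component.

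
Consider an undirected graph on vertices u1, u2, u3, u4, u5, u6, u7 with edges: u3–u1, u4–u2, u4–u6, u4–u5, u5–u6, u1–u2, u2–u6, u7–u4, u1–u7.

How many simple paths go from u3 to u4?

4

u3–u1–u2–u4
u3–u1–u2–u6–u4
u3–u1–u2–u6–u5–u4
u3–u1–u7–u4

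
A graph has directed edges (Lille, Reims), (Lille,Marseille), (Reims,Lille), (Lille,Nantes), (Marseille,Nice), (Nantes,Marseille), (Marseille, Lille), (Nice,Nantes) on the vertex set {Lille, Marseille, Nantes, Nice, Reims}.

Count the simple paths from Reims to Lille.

Reims→Lille

1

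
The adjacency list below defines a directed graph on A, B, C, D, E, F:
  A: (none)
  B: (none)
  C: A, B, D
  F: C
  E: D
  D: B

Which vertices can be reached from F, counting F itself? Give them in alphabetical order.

A, B, C, D, F

Start at F.
Its neighbours: C.
Then their neighbours: A, B, D.
Nothing further is reachable.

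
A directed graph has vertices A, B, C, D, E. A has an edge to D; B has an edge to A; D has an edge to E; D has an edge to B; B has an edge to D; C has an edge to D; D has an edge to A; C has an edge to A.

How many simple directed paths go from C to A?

3

C→A
C→D→A
C→D→B→A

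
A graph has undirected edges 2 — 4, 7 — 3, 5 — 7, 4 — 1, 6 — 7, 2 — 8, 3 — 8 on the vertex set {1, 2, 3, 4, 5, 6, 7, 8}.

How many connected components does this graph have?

From 1: component {1, 2, 3, 4, 5, 6, 7, 8}.
That's 1 component.

1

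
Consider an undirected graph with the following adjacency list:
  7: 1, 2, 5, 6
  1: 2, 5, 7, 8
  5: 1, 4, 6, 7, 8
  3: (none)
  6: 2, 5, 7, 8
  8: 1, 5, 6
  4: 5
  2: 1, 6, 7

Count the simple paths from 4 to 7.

17

4–5–1–2–6–7
4–5–1–2–7
4–5–1–7
4–5–1–8–6–2–7
4–5–1–8–6–7
4–5–6–2–1–7
4–5–6–2–7
4–5–6–7
... and 9 more.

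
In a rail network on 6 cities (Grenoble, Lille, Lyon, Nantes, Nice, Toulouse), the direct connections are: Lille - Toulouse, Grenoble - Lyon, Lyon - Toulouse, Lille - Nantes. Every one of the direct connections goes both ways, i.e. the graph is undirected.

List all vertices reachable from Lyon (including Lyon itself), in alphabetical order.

Grenoble, Lille, Lyon, Nantes, Toulouse

Start at Lyon.
Its neighbours: Grenoble, Toulouse.
Then their neighbours: Lille.
Then next layer: Nantes.
Nothing further is reachable.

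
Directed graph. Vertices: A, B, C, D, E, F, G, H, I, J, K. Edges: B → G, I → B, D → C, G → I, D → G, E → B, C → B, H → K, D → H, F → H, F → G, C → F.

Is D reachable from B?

No

Explore from B.
Distance 1: reach G.
Distance 2: reach I.
The search from B is exhausted; no directed path reaches D.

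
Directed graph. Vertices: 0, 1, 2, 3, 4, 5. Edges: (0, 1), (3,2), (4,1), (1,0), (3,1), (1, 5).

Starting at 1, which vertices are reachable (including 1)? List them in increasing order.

0, 1, 5

Start at 1.
Its neighbours: 0, 5.
Nothing further is reachable.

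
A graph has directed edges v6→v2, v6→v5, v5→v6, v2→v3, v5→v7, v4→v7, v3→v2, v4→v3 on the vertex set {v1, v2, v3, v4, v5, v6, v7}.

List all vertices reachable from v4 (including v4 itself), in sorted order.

v2, v3, v4, v7

Start at v4.
Its neighbours: v3, v7.
Then their neighbours: v2.
Nothing further is reachable.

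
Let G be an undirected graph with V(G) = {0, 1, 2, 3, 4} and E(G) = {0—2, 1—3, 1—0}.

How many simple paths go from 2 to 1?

2–0–1

1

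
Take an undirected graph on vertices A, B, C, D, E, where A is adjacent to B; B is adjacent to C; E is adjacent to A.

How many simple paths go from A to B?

A–B

1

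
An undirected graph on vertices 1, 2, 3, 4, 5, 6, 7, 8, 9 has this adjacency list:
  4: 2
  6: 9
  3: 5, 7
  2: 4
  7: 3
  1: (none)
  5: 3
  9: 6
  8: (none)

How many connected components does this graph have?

5

From 1: component {1}.
From 2: component {2, 4}.
From 3: component {3, 5, 7}.
From 6: component {6, 9}.
From 8: component {8}.
That's 5 components.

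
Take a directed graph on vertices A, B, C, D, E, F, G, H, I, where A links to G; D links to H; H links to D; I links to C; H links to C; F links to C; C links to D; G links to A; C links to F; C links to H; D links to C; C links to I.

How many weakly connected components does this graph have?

4

From A: component {A, G}.
From B: component {B}.
From C: component {C, D, F, H, I}.
From E: component {E}.
That's 4 components.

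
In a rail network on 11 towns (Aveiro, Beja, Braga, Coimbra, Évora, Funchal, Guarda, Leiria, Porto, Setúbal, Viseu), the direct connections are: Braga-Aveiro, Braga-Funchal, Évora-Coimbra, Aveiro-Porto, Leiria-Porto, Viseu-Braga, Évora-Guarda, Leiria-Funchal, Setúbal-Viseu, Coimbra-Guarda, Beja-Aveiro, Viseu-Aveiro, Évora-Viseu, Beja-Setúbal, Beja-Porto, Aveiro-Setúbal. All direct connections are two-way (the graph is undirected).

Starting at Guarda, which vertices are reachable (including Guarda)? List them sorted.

Aveiro, Beja, Braga, Coimbra, Évora, Funchal, Guarda, Leiria, Porto, Setúbal, Viseu

Start at Guarda.
Its neighbours: Coimbra, Évora.
Then their neighbours: Viseu.
Then next layer: Aveiro, Braga, Setúbal.
Then next layer: Beja, Funchal, Porto.
Then next layer: Leiria.
Every vertex is now reached.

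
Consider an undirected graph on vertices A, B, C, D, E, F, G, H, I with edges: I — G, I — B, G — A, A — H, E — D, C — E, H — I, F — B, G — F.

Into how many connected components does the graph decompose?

2

From A: component {A, B, F, G, H, I}.
From C: component {C, D, E}.
That's 2 components.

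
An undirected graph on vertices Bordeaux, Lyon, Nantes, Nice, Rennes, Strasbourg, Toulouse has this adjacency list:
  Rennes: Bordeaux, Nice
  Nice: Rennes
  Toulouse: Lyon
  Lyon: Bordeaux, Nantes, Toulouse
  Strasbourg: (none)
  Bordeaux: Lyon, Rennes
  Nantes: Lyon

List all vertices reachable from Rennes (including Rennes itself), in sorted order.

Start at Rennes.
Its neighbours: Bordeaux, Nice.
Then their neighbours: Lyon.
Then next layer: Nantes, Toulouse.
Nothing further is reachable.

Bordeaux, Lyon, Nantes, Nice, Rennes, Toulouse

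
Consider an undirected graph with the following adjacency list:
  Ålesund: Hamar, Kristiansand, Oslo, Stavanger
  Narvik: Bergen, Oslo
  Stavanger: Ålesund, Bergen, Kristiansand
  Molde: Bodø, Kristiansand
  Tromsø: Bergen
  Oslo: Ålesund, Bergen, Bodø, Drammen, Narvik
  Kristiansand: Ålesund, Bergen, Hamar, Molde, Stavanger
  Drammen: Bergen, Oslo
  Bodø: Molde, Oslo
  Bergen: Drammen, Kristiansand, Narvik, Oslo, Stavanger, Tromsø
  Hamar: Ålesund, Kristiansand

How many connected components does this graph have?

1

From Ålesund: component {Ålesund, Bergen, Bodø, Drammen, Hamar, Kristiansand, Molde, Narvik, Oslo, Stavanger, Tromsø}.
That's 1 component.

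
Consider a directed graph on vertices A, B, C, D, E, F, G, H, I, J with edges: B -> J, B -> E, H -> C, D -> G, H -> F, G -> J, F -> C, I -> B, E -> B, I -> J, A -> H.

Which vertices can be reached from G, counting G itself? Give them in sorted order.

G, J

Start at G.
Its neighbours: J.
Nothing further is reachable.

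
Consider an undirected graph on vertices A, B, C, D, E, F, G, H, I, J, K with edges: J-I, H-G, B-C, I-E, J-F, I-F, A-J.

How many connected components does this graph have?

From A: component {A, E, F, I, J}.
From B: component {B, C}.
From D: component {D}.
From G: component {G, H}.
From K: component {K}.
That's 5 components.

5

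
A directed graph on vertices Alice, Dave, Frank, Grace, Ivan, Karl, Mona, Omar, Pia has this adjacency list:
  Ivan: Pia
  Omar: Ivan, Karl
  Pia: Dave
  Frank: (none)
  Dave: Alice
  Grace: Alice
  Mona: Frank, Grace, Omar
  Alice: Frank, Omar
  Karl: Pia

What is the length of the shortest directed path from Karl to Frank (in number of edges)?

Distance 0: Karl.
Distance 1: Pia.
Distance 2: Dave.
Distance 3: Alice.
Distance 4: Frank, Omar — contains Frank.

4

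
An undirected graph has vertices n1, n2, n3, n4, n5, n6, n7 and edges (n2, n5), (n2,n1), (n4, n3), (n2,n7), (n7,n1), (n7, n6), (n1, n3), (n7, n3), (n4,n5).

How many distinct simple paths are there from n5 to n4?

n5–n2–n1–n3–n4
n5–n2–n1–n7–n3–n4
n5–n2–n7–n1–n3–n4
n5–n2–n7–n3–n4
n5–n4

5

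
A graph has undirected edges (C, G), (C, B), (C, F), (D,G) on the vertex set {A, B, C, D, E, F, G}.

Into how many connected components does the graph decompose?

From A: component {A}.
From B: component {B, C, D, F, G}.
From E: component {E}.
That's 3 components.

3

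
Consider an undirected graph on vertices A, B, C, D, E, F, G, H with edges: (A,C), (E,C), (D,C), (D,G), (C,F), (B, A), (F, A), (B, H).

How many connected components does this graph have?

1

From A: component {A, B, C, D, E, F, G, H}.
That's 1 component.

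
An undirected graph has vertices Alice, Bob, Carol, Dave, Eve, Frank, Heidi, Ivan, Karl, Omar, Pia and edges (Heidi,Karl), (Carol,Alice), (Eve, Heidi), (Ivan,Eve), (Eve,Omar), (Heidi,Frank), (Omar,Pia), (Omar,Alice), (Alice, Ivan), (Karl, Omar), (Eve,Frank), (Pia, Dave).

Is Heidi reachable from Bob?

Bob has no edges, so nothing is reachable from it.

No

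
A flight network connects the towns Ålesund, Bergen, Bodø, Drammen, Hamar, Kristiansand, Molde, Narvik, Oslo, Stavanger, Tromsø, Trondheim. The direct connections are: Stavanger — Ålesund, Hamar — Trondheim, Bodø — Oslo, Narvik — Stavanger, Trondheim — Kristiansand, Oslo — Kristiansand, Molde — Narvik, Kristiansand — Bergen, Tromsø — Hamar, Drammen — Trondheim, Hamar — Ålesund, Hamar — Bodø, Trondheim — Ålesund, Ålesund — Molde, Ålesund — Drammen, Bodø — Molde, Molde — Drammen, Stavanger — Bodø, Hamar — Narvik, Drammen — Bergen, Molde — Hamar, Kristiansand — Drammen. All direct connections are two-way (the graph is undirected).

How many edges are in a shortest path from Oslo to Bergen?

Distance 0: Oslo.
Distance 1: Bodø, Kristiansand.
Distance 2: Bergen, Drammen, Hamar, Molde, Stavanger, Trondheim — contains Bergen.

2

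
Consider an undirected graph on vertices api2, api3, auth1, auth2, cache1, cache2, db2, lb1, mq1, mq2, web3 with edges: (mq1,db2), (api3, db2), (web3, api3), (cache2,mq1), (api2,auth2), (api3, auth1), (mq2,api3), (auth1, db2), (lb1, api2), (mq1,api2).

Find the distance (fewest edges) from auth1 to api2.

3

Distance 0: auth1.
Distance 1: api3, db2.
Distance 2: mq1, mq2, web3.
Distance 3: api2, cache2 — contains api2.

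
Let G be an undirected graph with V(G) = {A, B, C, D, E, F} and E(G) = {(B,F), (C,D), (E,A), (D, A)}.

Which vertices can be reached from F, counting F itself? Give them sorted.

B, F

Start at F.
Its neighbours: B.
Nothing further is reachable.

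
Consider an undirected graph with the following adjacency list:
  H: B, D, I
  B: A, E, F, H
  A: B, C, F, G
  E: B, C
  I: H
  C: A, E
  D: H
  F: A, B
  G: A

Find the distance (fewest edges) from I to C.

Distance 0: I.
Distance 1: H.
Distance 2: B, D.
Distance 3: A, E, F.
Distance 4: C, G — contains C.

4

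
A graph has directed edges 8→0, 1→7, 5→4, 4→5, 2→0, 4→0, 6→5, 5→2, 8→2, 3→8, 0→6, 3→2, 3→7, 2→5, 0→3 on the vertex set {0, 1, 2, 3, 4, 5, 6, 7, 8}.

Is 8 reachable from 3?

Explore from 3.
Distance 1: reach 2, 7, 8.
Found 8.

Yes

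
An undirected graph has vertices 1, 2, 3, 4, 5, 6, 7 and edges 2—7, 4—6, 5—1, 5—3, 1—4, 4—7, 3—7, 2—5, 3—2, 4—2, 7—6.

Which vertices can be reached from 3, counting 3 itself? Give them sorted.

Start at 3.
Its neighbours: 2, 5, 7.
Then their neighbours: 1, 4, 6.
Every vertex is now reached.

1, 2, 3, 4, 5, 6, 7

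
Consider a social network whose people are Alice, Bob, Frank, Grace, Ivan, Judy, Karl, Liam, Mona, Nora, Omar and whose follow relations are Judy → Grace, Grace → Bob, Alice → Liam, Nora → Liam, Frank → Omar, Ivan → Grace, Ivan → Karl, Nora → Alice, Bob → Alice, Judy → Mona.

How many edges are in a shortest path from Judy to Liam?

4

Distance 0: Judy.
Distance 1: Grace, Mona.
Distance 2: Bob.
Distance 3: Alice.
Distance 4: Liam — contains Liam.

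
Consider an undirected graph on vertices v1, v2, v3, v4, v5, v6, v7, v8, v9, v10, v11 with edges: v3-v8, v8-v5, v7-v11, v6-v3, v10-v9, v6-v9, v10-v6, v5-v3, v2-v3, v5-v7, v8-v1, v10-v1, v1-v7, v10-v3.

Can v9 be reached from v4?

No

v4 has no edges, so nothing is reachable from it.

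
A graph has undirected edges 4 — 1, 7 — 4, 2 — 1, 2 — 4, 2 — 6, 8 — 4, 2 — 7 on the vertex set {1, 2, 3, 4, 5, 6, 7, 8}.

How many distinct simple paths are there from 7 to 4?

7–2–1–4
7–2–4
7–4

3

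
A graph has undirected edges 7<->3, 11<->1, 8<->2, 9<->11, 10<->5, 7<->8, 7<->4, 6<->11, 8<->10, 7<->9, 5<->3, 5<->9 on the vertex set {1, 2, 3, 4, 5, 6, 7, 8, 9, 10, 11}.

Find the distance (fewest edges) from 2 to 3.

3

Distance 0: 2.
Distance 1: 8.
Distance 2: 7, 10.
Distance 3: 3, 4, 5, 9 — contains 3.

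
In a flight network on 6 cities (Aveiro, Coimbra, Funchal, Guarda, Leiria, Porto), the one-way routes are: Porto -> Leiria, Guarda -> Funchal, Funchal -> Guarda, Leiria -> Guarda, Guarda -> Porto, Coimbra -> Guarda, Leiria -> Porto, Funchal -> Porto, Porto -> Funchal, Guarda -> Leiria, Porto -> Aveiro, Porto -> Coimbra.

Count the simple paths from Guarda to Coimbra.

Guarda→Funchal→Porto→Coimbra
Guarda→Leiria→Porto→Coimbra
Guarda→Porto→Coimbra

3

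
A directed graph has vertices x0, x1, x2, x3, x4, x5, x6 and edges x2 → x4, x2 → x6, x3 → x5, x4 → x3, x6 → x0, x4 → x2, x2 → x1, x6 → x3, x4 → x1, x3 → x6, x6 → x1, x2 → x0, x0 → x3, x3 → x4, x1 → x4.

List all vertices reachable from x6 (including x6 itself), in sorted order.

Start at x6.
Its neighbours: x0, x1, x3.
Then their neighbours: x4, x5.
Then next layer: x2.
Every vertex is now reached.

x0, x1, x2, x3, x4, x5, x6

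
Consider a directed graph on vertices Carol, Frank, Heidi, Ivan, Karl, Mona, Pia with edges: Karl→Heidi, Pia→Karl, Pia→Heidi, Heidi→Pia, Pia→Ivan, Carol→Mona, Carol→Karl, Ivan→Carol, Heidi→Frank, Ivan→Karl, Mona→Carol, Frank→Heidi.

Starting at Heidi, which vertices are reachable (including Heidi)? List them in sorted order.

Carol, Frank, Heidi, Ivan, Karl, Mona, Pia

Start at Heidi.
Its neighbours: Frank, Pia.
Then their neighbours: Ivan, Karl.
Then next layer: Carol.
Then next layer: Mona.
Every vertex is now reached.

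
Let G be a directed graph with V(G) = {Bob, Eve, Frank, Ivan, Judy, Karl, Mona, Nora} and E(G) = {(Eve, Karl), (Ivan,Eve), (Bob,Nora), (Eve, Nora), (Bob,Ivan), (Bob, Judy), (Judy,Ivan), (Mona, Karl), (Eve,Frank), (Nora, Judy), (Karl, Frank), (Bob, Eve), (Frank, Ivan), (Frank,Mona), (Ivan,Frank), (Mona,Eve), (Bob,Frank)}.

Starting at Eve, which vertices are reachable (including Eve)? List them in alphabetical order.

Start at Eve.
Its neighbours: Frank, Karl, Nora.
Then their neighbours: Ivan, Judy, Mona.
Nothing further is reachable.

Eve, Frank, Ivan, Judy, Karl, Mona, Nora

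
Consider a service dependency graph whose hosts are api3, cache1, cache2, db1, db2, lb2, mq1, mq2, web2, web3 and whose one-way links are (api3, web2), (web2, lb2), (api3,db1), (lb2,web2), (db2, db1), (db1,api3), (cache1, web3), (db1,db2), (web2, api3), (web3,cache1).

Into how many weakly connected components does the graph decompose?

5

From api3: component {api3, db1, db2, lb2, web2}.
From cache1: component {cache1, web3}.
From cache2: component {cache2}.
From mq1: component {mq1}.
From mq2: component {mq2}.
That's 5 components.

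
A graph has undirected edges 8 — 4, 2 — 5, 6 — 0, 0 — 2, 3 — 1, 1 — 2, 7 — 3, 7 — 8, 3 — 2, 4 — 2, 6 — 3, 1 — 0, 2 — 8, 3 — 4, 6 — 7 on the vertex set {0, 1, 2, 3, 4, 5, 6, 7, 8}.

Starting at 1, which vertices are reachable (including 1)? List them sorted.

Start at 1.
Its neighbours: 0, 2, 3.
Then their neighbours: 4, 5, 6, 7, 8.
Every vertex is now reached.

0, 1, 2, 3, 4, 5, 6, 7, 8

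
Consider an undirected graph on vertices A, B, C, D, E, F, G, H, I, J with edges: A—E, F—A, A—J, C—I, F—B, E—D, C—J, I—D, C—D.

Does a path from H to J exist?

No

H has no edges, so nothing is reachable from it.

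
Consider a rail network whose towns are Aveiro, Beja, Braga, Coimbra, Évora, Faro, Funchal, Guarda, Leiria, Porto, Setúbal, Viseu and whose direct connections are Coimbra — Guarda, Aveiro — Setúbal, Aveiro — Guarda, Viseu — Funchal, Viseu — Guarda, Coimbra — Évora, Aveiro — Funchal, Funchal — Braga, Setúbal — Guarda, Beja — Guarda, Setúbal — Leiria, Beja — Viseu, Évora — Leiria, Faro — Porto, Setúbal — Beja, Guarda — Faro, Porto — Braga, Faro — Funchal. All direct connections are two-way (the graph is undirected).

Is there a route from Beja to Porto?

Yes

Explore from Beja.
Distance 1: reach Guarda, Setúbal, Viseu.
Distance 2: reach Aveiro, Coimbra, Faro, Funchal, Leiria.
Distance 3: reach Braga, Évora, Porto.
Found Porto.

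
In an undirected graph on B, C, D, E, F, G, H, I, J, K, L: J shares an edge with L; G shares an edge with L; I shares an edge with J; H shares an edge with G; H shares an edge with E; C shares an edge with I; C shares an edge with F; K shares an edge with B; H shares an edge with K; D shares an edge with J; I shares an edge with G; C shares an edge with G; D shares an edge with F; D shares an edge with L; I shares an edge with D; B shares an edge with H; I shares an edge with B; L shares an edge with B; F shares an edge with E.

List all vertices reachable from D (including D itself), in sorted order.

B, C, D, E, F, G, H, I, J, K, L

Start at D.
Its neighbours: F, I, J, L.
Then their neighbours: B, C, E, G.
Then next layer: H, K.
Every vertex is now reached.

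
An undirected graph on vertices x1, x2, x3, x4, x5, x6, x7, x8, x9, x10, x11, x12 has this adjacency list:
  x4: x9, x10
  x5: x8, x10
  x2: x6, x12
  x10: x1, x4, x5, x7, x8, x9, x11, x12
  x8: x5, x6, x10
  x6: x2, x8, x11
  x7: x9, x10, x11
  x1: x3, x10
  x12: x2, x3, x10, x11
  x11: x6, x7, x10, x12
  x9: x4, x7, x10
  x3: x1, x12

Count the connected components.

1

From x1: component {x1, x2, x3, x4, x5, x6, x7, x8, x9, x10, x11, x12}.
That's 1 component.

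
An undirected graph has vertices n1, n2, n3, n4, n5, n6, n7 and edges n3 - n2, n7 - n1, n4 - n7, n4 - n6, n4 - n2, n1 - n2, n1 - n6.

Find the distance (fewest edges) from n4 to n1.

Distance 0: n4.
Distance 1: n2, n6, n7.
Distance 2: n1, n3 — contains n1.

2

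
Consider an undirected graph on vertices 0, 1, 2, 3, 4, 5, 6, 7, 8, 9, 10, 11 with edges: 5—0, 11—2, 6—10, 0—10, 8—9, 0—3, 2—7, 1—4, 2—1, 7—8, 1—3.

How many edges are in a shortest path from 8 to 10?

Distance 0: 8.
Distance 1: 7, 9.
Distance 2: 2.
Distance 3: 1, 11.
Distance 4: 3, 4.
Distance 5: 0.
Distance 6: 5, 10 — contains 10.

6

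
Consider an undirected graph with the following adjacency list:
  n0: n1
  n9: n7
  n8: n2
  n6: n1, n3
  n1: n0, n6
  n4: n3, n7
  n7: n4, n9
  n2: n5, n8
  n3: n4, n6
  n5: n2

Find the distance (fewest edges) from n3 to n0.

3

Distance 0: n3.
Distance 1: n4, n6.
Distance 2: n1, n7.
Distance 3: n0, n9 — contains n0.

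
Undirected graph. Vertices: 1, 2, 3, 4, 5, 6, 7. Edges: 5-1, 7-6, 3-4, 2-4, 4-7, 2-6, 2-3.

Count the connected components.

2

From 1: component {1, 5}.
From 2: component {2, 3, 4, 6, 7}.
That's 2 components.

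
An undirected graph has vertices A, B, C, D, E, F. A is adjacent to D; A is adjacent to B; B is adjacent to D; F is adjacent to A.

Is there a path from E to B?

E has no edges, so nothing is reachable from it.

No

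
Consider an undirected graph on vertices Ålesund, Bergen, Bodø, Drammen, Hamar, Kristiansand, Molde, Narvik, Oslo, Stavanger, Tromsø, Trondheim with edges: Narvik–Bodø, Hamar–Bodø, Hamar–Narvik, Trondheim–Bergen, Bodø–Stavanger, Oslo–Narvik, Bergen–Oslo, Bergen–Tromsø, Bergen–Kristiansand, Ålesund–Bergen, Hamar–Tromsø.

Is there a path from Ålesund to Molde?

Explore from Ålesund.
Distance 1: reach Bergen.
Distance 2: reach Kristiansand, Oslo, Tromsø, Trondheim.
Distance 3: reach Hamar, Narvik.
Distance 4: reach Bodø.
Distance 5: reach Stavanger.
The search is exhausted without reaching Molde; it lies in a different component.

No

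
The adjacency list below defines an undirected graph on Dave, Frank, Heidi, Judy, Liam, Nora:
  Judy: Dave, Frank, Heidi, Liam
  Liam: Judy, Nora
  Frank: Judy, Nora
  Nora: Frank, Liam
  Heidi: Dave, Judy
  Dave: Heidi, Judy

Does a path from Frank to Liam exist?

Yes

Explore from Frank.
Distance 1: reach Judy, Nora.
Distance 2: reach Dave, Heidi, Liam.
Found Liam.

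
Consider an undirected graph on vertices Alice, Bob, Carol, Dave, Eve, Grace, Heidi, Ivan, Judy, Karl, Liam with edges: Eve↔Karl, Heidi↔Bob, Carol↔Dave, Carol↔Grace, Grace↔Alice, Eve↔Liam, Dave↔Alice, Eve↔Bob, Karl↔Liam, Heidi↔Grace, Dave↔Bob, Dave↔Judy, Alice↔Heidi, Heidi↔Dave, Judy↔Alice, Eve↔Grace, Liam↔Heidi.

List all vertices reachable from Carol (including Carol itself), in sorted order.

Alice, Bob, Carol, Dave, Eve, Grace, Heidi, Judy, Karl, Liam

Start at Carol.
Its neighbours: Dave, Grace.
Then their neighbours: Alice, Bob, Eve, Heidi, Judy.
Then next layer: Karl, Liam.
Nothing further is reachable.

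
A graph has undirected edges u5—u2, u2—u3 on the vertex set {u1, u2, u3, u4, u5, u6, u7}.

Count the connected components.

5

From u1: component {u1}.
From u2: component {u2, u3, u5}.
From u4: component {u4}.
From u6: component {u6}.
From u7: component {u7}.
That's 5 components.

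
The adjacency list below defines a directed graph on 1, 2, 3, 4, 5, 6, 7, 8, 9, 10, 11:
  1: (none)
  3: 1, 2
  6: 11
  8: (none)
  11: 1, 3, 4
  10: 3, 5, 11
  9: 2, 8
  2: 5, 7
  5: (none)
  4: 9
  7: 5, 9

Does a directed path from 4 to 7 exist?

Explore from 4.
Distance 1: reach 9.
Distance 2: reach 2, 8.
Distance 3: reach 5, 7.
Found 7.

Yes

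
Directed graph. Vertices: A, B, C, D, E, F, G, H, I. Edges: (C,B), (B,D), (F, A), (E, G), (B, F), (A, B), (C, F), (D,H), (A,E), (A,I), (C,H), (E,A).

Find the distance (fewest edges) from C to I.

3

Distance 0: C.
Distance 1: B, F, H.
Distance 2: A, D.
Distance 3: E, I — contains I.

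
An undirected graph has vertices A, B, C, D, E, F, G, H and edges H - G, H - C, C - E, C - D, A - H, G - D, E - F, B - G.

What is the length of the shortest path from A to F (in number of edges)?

4

Distance 0: A.
Distance 1: H.
Distance 2: C, G.
Distance 3: B, D, E.
Distance 4: F — contains F.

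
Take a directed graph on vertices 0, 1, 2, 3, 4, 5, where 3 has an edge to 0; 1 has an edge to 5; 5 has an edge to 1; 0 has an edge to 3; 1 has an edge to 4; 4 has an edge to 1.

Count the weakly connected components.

From 0: component {0, 3}.
From 1: component {1, 4, 5}.
From 2: component {2}.
That's 3 components.

3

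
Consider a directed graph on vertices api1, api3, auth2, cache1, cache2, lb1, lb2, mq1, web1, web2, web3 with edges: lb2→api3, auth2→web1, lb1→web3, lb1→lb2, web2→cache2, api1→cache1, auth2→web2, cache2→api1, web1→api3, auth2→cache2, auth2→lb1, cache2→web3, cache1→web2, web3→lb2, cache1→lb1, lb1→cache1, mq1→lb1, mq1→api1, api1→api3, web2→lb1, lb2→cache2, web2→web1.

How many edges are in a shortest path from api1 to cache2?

3

Distance 0: api1.
Distance 1: api3, cache1.
Distance 2: lb1, web2.
Distance 3: cache2, lb2, web1, web3 — contains cache2.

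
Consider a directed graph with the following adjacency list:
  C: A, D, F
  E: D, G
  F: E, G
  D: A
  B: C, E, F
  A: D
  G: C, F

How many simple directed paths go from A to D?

A→D

1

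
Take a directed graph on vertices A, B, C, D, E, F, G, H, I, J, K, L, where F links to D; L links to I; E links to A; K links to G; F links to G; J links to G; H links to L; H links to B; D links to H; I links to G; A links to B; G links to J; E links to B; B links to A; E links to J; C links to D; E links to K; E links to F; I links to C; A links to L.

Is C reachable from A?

Explore from A.
Distance 1: reach B, L.
Distance 2: reach I.
Distance 3: reach C, G.
Found C.

Yes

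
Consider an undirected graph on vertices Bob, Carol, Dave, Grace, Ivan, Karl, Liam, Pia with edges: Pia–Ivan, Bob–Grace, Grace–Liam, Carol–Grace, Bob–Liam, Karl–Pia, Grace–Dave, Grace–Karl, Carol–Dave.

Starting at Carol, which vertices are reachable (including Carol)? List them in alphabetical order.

Start at Carol.
Its neighbours: Dave, Grace.
Then their neighbours: Bob, Karl, Liam.
Then next layer: Pia.
Then next layer: Ivan.
Every vertex is now reached.

Bob, Carol, Dave, Grace, Ivan, Karl, Liam, Pia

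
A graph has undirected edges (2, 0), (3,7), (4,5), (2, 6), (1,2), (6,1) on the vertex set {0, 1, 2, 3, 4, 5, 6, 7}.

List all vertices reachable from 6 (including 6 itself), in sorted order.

Start at 6.
Its neighbours: 1, 2.
Then their neighbours: 0.
Nothing further is reachable.

0, 1, 2, 6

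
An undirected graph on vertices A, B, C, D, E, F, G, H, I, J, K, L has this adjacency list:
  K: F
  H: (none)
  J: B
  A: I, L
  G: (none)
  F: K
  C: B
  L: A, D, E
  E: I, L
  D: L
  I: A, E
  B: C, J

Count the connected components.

5

From A: component {A, D, E, I, L}.
From B: component {B, C, J}.
From F: component {F, K}.
From G: component {G}.
From H: component {H}.
That's 5 components.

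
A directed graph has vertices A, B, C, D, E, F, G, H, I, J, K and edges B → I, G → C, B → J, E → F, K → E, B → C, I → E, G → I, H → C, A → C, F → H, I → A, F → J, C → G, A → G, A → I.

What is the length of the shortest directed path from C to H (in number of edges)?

5

Distance 0: C.
Distance 1: G.
Distance 2: I.
Distance 3: A, E.
Distance 4: F.
Distance 5: H, J — contains H.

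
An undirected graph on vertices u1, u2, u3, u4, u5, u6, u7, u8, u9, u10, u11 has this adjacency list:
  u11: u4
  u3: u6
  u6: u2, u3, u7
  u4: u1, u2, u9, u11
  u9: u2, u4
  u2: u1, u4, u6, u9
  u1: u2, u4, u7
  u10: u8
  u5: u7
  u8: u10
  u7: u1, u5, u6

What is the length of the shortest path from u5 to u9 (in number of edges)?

Distance 0: u5.
Distance 1: u7.
Distance 2: u1, u6.
Distance 3: u2, u3, u4.
Distance 4: u9, u11 — contains u9.

4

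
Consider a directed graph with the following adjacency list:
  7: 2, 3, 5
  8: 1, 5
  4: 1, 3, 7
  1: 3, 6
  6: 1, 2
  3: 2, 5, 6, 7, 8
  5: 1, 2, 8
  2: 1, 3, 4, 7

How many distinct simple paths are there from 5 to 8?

5→1→3→8
5→1→6→2→3→8
5→1→6→2→4→3→8
5→1→6→2→4→7→3→8
5→1→6→2→7→3→8
5→2→1→3→8
5→2→3→8
5→2→4→1→3→8
5→2→4→3→8
5→2→4→7→3→8
5→2→7→3→8
5→8

12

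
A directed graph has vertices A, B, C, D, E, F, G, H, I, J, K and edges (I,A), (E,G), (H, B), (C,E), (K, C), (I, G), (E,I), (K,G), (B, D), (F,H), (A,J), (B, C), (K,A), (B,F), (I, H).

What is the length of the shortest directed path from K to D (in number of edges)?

6

Distance 0: K.
Distance 1: A, C, G.
Distance 2: E, J.
Distance 3: I.
Distance 4: H.
Distance 5: B.
Distance 6: D, F — contains D.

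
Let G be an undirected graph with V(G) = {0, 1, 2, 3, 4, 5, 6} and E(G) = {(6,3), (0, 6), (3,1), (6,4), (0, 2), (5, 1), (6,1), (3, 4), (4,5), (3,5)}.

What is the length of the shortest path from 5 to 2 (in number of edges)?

Distance 0: 5.
Distance 1: 1, 3, 4.
Distance 2: 6.
Distance 3: 0.
Distance 4: 2 — contains 2.

4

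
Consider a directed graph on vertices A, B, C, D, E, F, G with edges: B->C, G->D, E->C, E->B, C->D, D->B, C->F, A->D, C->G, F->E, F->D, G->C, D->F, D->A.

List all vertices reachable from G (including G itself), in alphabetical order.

A, B, C, D, E, F, G

Start at G.
Its neighbours: C, D.
Then their neighbours: A, B, F.
Then next layer: E.
Every vertex is now reached.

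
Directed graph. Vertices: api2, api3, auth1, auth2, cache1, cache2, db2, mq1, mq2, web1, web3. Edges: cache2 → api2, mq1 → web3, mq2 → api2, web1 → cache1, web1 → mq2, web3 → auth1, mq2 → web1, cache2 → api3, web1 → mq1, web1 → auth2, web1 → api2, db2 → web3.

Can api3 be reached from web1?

No

Explore from web1.
Distance 1: reach api2, auth2, cache1, mq1, mq2.
Distance 2: reach web3.
Distance 3: reach auth1.
The search from web1 is exhausted; no directed path reaches api3.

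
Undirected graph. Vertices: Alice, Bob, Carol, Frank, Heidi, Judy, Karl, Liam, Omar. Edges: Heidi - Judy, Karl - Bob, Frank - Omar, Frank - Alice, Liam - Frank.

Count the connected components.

4

From Alice: component {Alice, Frank, Liam, Omar}.
From Bob: component {Bob, Karl}.
From Carol: component {Carol}.
From Heidi: component {Heidi, Judy}.
That's 4 components.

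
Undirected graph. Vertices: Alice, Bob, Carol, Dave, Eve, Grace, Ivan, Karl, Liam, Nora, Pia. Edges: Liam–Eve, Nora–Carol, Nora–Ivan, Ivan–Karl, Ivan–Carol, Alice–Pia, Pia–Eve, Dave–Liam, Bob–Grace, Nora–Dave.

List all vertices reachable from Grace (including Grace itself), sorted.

Bob, Grace

Start at Grace.
Its neighbours: Bob.
Nothing further is reachable.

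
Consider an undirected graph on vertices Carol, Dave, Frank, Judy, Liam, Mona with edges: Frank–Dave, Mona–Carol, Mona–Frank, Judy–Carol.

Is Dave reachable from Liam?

Liam has no edges, so nothing is reachable from it.

No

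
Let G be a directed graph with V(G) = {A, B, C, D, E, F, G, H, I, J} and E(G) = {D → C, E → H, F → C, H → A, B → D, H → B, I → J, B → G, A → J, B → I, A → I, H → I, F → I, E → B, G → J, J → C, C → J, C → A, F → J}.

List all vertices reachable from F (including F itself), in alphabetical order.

A, C, F, I, J

Start at F.
Its neighbours: C, I, J.
Then their neighbours: A.
Nothing further is reachable.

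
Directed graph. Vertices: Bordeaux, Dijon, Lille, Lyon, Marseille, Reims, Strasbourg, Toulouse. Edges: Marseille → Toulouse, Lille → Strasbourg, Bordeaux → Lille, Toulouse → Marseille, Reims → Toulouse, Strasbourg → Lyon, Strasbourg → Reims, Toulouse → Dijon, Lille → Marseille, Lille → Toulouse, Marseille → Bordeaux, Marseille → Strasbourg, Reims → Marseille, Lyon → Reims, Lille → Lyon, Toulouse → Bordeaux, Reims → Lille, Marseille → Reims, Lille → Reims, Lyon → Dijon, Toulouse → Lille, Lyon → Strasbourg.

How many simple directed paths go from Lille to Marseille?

Lille→Lyon→Reims→Marseille
Lille→Lyon→Reims→Toulouse→Marseille
Lille→Lyon→Strasbourg→Reims→Marseille
Lille→Lyon→Strasbourg→Reims→Toulouse→Marseille
Lille→Marseille
Lille→Reims→Marseille
Lille→Reims→Toulouse→Marseille
Lille→Strasbourg→Lyon→Reims→Marseille
Lille→Strasbourg→Lyon→Reims→Toulouse→Marseille
Lille→Strasbourg→Reims→Marseille
Lille→Strasbourg→Reims→Toulouse→Marseille
Lille→Toulouse→Marseille

12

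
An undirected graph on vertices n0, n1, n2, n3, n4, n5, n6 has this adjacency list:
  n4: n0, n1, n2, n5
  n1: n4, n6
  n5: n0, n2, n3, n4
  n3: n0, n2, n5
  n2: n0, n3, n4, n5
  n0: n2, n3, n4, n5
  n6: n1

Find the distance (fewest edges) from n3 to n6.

Distance 0: n3.
Distance 1: n0, n2, n5.
Distance 2: n4.
Distance 3: n1.
Distance 4: n6 — contains n6.

4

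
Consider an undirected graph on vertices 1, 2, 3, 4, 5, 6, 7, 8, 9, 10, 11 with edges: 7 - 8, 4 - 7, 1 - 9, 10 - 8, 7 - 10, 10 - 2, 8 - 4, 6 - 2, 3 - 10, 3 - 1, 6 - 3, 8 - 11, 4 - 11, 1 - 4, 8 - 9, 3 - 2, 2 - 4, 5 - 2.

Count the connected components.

From 1: component {1, 2, 3, 4, 5, 6, 7, 8, 9, 10, 11}.
That's 1 component.

1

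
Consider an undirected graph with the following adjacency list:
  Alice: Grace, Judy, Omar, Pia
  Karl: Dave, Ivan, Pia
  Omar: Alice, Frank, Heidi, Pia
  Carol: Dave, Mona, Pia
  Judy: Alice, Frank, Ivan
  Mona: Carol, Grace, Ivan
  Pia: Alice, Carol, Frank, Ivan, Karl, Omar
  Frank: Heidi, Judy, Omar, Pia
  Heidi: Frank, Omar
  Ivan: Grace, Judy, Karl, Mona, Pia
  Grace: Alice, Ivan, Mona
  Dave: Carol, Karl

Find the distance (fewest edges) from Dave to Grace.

Distance 0: Dave.
Distance 1: Carol, Karl.
Distance 2: Ivan, Mona, Pia.
Distance 3: Alice, Frank, Grace, Judy, Omar — contains Grace.

3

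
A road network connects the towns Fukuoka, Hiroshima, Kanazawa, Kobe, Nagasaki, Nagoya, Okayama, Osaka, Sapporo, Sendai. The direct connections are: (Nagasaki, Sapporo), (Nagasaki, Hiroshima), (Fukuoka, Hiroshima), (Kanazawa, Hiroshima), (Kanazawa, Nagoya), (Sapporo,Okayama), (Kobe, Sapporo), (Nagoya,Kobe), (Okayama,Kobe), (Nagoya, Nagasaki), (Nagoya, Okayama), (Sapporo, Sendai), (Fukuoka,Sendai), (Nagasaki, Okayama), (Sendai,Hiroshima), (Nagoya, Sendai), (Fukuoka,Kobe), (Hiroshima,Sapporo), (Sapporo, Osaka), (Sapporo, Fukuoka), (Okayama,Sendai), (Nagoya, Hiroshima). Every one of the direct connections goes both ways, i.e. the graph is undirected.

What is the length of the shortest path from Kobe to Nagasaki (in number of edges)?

2

Distance 0: Kobe.
Distance 1: Fukuoka, Nagoya, Okayama, Sapporo.
Distance 2: Hiroshima, Kanazawa, Nagasaki, Osaka, Sendai — contains Nagasaki.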